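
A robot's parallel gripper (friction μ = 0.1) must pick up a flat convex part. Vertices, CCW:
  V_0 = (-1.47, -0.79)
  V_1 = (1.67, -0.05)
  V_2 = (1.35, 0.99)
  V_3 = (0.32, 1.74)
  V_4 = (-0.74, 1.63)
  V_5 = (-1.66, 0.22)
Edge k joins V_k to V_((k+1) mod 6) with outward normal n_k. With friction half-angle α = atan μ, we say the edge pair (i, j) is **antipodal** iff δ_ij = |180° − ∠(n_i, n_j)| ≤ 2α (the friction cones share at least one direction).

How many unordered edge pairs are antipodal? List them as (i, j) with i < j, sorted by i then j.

count = 2; pairs: (0,3), (1,5)

α = atan 0.1 = 5.71°;  2α = 11.42°
n_0 = (+0.2294, -0.9733)
n_1 = (+0.9558, +0.2941)
n_2 = (+0.5886, +0.8084)
n_3 = (-0.1032, +0.9947)
n_4 = (-0.8375, +0.5464)
n_5 = (-0.9828, -0.1849)
  (0,1): δ = 86.16°  ·
  (0,2): δ = 49.32°  ·
  (0,3): δ = 7.34°  ✓
  (0,4): δ = 43.62°  ·
  (0,5): δ = 87.39°  ·
  (1,2): δ = 143.16°  ·
  (1,3): δ = 101.18°  ·
  (1,4): δ = 50.23°  ·
  (1,5): δ = 6.45°  ✓
  (2,3): δ = 138.01°  ·
  (2,4): δ = 87.06°  ·
  (2,5): δ = 43.29°  ·
  (3,4): δ = 129.05°  ·
  (3,5): δ = 85.27°  ·
  (4,5): δ = 136.22°  ·
antipodal pairs: 2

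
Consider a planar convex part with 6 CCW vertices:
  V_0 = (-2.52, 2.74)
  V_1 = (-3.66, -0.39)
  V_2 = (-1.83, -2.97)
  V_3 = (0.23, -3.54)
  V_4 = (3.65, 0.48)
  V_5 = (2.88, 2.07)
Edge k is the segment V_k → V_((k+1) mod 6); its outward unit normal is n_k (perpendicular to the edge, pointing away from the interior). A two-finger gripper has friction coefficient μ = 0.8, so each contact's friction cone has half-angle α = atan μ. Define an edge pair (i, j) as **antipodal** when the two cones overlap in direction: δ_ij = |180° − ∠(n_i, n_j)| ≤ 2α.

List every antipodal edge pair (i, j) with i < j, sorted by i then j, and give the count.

count = 8; pairs: (0,3), (0,4), (1,3), (1,4), (1,5), (2,4), (2,5), (3,5)

α = atan 0.8 = 38.66°;  2α = 77.32°
n_0 = (-0.9396, +0.3422)
n_1 = (-0.8157, -0.5785)
n_2 = (-0.2667, -0.9638)
n_3 = (+0.7617, -0.6480)
n_4 = (+0.9000, +0.4359)
n_5 = (+0.1231, +0.9924)
  (0,1): δ = 124.64°  ·
  (0,2): δ = 85.45°  ·
  (0,3): δ = 20.38°  ✓
  (0,4): δ = 45.85°  ✓
  (0,5): δ = 102.94°  ·
  (1,2): δ = 140.81°  ·
  (1,3): δ = 75.74°  ✓
  (1,4): δ = 9.51°  ✓
  (1,5): δ = 47.58°  ✓
  (2,3): δ = 114.92°  ·
  (2,4): δ = 48.69°  ✓
  (2,5): δ = 8.39°  ✓
  (3,4): δ = 113.77°  ·
  (3,5): δ = 56.68°  ✓
  (4,5): δ = 122.91°  ·
antipodal pairs: 8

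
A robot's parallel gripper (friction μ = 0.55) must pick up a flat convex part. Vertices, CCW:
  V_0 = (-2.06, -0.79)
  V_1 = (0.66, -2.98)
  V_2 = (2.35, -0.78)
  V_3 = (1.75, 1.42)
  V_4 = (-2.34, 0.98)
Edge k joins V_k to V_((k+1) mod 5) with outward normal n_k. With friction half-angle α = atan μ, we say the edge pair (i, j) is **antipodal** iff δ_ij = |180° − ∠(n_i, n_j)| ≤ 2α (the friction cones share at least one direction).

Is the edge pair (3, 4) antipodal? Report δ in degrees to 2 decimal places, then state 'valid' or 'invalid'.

α = atan 0.55 = 28.81°;  2α = 57.62°
edge 3: e_3 = (-4.09, -0.44);  n_3 = (-0.1070, +0.9943)
edge 4: e_4 = (+0.28, -1.77);  n_4 = (-0.9877, -0.1562)
∠(n_3, n_4) = 92.85°
δ = |180° − 92.85°| = 87.15°
87.15° > 2α = 57.62°  →  invalid

δ = 87.15°, invalid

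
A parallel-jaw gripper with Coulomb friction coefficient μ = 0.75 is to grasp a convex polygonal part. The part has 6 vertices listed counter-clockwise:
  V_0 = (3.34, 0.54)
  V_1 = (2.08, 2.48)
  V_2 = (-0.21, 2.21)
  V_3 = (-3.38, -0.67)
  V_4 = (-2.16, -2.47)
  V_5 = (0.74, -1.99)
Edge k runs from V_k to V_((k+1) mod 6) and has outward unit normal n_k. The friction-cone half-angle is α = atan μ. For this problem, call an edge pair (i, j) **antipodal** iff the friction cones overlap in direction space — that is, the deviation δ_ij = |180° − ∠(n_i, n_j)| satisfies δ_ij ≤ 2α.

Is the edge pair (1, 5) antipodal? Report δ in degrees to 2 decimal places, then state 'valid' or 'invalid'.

δ = 37.49°, valid

α = atan 0.75 = 36.87°;  2α = 73.74°
edge 1: e_1 = (-2.29, -0.27);  n_1 = (-0.1171, +0.9931)
edge 5: e_5 = (+2.60, +2.53);  n_5 = (+0.6974, -0.7167)
∠(n_1, n_5) = 142.51°
δ = |180° − 142.51°| = 37.49°
37.49° ≤ 2α = 73.74°  →  valid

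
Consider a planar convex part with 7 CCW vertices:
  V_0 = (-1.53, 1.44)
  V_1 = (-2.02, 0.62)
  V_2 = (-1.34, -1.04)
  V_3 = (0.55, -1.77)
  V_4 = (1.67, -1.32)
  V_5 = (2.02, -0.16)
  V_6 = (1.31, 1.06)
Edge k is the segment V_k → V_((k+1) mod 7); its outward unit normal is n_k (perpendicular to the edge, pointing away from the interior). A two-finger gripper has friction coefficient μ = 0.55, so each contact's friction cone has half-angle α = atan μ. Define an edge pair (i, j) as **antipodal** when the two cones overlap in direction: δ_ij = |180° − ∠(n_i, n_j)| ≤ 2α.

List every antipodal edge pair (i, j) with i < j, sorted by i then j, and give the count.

count = 7; pairs: (0,3), (0,4), (1,4), (1,5), (2,5), (2,6), (3,6)

α = atan 0.55 = 28.81°;  2α = 57.62°
n_0 = (-0.8584, +0.5130)
n_1 = (-0.9254, -0.3791)
n_2 = (-0.3603, -0.9328)
n_3 = (+0.3728, -0.9279)
n_4 = (+0.9574, -0.2889)
n_5 = (+0.8643, +0.5030)
n_6 = (+0.1326, +0.9912)
  (0,1): δ = 126.86°  ·
  (0,2): δ = 80.26°  ·
  (0,3): δ = 37.25°  ✓
  (0,4): δ = 14.07°  ✓
  (0,5): δ = 61.06°  ·
  (0,6): δ = 113.24°  ·
  (1,2): δ = 133.39°  ·
  (1,3): δ = 90.39°  ·
  (1,4): δ = 39.07°  ✓
  (1,5): δ = 7.92°  ✓
  (1,6): δ = 60.10°  ·
  (2,3): δ = 136.99°  ·
  (2,4): δ = 85.67°  ·
  (2,5): δ = 38.68°  ✓
  (2,6): δ = 13.50°  ✓
  (3,4): δ = 128.68°  ·
  (3,5): δ = 81.69°  ·
  (3,6): δ = 29.51°  ✓
  (4,5): δ = 133.01°  ·
  (4,6): δ = 80.83°  ·
  (5,6): δ = 127.82°  ·
antipodal pairs: 7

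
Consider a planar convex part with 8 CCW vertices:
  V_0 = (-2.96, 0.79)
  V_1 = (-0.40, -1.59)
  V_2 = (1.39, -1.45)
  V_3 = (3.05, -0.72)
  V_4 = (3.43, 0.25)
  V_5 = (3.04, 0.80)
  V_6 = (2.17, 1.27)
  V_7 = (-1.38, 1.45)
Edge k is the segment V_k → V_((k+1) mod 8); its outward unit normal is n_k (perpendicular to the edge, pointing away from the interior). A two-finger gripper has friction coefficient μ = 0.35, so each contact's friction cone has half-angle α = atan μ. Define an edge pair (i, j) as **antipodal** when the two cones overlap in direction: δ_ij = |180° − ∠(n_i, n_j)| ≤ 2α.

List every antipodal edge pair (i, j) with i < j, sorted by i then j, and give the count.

count = 7; pairs: (0,4), (0,5), (1,5), (1,6), (1,7), (2,6), (2,7)

α = atan 0.35 = 19.29°;  2α = 38.58°
n_0 = (-0.6809, -0.7324)
n_1 = (+0.0780, -0.9970)
n_2 = (+0.4026, -0.9154)
n_3 = (+0.9311, -0.3648)
n_4 = (+0.8157, +0.5784)
n_5 = (+0.4753, +0.8798)
n_6 = (+0.0506, +0.9987)
n_7 = (-0.3854, +0.9227)
  (0,1): δ = 132.61°  ·
  (0,2): δ = 113.35°  ·
  (0,3): δ = 68.48°  ·
  (0,4): δ = 11.75°  ✓
  (0,5): δ = 14.53°  ✓
  (0,6): δ = 40.01°  ·
  (0,7): δ = 65.58°  ·
  (1,2): δ = 160.73°  ·
  (1,3): δ = 115.87°  ·
  (1,4): δ = 59.13°  ·
  (1,5): δ = 32.85°  ✓
  (1,6): δ = 7.37°  ✓
  (1,7): δ = 18.20°  ✓
  (2,3): δ = 135.13°  ·
  (2,4): δ = 78.40°  ·
  (2,5): δ = 52.12°  ·
  (2,6): δ = 26.64°  ✓
  (2,7): δ = 1.07°  ✓
  (3,4): δ = 123.27°  ·
  (3,5): δ = 96.99°  ·
  (3,6): δ = 71.51°  ·
  (3,7): δ = 45.94°  ·
  (4,5): δ = 153.72°  ·
  (4,6): δ = 128.24°  ·
  (4,7): δ = 102.67°  ·
  (5,6): δ = 154.52°  ·
  (5,7): δ = 128.95°  ·
  (6,7): δ = 154.43°  ·
antipodal pairs: 7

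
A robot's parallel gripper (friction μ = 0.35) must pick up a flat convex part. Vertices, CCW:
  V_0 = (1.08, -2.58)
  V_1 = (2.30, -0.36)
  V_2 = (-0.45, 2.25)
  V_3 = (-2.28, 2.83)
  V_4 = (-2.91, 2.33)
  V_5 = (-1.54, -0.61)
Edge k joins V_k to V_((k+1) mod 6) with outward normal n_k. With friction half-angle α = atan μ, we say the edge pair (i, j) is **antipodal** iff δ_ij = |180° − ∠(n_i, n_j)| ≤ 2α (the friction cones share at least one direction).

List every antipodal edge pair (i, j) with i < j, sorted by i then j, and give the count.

α = atan 0.35 = 19.29°;  2α = 38.58°
n_0 = (+0.8764, -0.4816)
n_1 = (+0.6884, +0.7253)
n_2 = (+0.3021, +0.9533)
n_3 = (-0.6217, +0.7833)
n_4 = (-0.9064, -0.4224)
n_5 = (-0.6010, -0.7993)
  (0,1): δ = 104.71°  ·
  (0,2): δ = 78.79°  ·
  (0,3): δ = 22.77°  ✓
  (0,4): δ = 53.78°  ·
  (0,5): δ = 81.85°  ·
  (1,2): δ = 154.08°  ·
  (1,3): δ = 98.06°  ·
  (1,4): δ = 21.51°  ✓
  (1,5): δ = 6.56°  ✓
  (2,3): δ = 123.98°  ·
  (2,4): δ = 47.43°  ·
  (2,5): δ = 19.35°  ✓
  (3,4): δ = 103.45°  ·
  (3,5): δ = 75.38°  ·
  (4,5): δ = 151.92°  ·
antipodal pairs: 4

count = 4; pairs: (0,3), (1,4), (1,5), (2,5)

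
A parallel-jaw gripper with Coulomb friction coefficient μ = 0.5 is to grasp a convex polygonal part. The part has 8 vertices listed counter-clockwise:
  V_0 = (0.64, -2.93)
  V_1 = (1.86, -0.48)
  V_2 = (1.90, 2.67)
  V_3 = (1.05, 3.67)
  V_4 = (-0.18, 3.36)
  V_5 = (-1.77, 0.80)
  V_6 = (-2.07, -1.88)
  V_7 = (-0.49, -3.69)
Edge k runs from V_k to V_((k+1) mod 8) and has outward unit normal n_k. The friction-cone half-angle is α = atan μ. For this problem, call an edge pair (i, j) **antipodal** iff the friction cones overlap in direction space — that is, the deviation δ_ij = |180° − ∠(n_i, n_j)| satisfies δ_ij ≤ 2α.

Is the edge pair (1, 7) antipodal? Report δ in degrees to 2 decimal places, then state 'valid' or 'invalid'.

α = atan 0.5 = 26.57°;  2α = 53.13°
edge 1: e_1 = (+0.04, +3.15);  n_1 = (+0.9999, -0.0127)
edge 7: e_7 = (+1.13, +0.76);  n_7 = (+0.5581, -0.8298)
∠(n_1, n_7) = 55.35°
δ = |180° − 55.35°| = 124.65°
124.65° > 2α = 53.13°  →  invalid

δ = 124.65°, invalid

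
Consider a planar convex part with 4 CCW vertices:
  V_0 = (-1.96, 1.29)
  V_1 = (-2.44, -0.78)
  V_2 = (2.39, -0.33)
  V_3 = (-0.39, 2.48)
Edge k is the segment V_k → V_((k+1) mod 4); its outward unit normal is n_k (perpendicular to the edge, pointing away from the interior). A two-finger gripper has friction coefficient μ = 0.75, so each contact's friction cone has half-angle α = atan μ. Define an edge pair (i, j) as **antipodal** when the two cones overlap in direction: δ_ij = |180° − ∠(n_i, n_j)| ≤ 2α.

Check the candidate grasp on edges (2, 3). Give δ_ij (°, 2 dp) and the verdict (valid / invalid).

δ = 97.53°, invalid

α = atan 0.75 = 36.87°;  2α = 73.74°
edge 2: e_2 = (-2.78, +2.81);  n_2 = (+0.7109, +0.7033)
edge 3: e_3 = (-1.57, -1.19);  n_3 = (-0.6041, +0.7969)
∠(n_2, n_3) = 82.47°
δ = |180° − 82.47°| = 97.53°
97.53° > 2α = 73.74°  →  invalid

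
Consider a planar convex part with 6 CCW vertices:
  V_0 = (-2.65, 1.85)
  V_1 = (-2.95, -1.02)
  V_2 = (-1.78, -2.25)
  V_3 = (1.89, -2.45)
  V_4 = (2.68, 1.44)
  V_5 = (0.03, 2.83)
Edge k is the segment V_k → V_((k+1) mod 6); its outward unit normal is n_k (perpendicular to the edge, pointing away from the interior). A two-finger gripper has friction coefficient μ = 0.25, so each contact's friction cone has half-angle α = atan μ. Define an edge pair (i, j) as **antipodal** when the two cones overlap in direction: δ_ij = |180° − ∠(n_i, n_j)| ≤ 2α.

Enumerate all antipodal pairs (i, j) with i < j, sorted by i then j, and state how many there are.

α = atan 0.25 = 14.04°;  2α = 28.07°
n_0 = (-0.9946, +0.1040)
n_1 = (-0.7246, -0.6892)
n_2 = (-0.0544, -0.9985)
n_3 = (+0.9800, -0.1990)
n_4 = (+0.4645, +0.8856)
n_5 = (-0.3434, +0.9392)
  (0,1): δ = 130.46°  ·
  (0,2): δ = 87.15°  ·
  (0,3): δ = 5.51°  ✓
  (0,4): δ = 68.29°  ·
  (0,5): δ = 116.05°  ·
  (1,2): δ = 136.69°  ·
  (1,3): δ = 55.05°  ·
  (1,4): δ = 18.75°  ✓
  (1,5): δ = 66.52°  ·
  (2,3): δ = 98.36°  ·
  (2,4): δ = 24.56°  ✓
  (2,5): δ = 23.21°  ✓
  (3,4): δ = 106.20°  ·
  (3,5): δ = 58.43°  ·
  (4,5): δ = 132.24°  ·
antipodal pairs: 4

count = 4; pairs: (0,3), (1,4), (2,4), (2,5)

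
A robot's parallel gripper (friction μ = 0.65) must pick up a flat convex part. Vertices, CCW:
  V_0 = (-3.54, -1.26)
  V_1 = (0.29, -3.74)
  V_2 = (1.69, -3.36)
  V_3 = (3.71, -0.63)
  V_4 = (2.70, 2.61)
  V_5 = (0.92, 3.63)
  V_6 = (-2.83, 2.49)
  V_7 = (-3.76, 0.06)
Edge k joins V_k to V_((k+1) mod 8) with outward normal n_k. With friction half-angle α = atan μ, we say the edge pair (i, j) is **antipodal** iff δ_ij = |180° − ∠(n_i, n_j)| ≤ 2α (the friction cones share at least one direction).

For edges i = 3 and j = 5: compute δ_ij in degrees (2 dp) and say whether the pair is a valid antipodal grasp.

α = atan 0.65 = 33.02°;  2α = 66.05°
edge 3: e_3 = (-1.01, +3.24);  n_3 = (+0.9547, +0.2976)
edge 5: e_5 = (-3.75, -1.14);  n_5 = (-0.2909, +0.9568)
∠(n_3, n_5) = 89.60°
δ = |180° − 89.60°| = 90.40°
90.40° > 2α = 66.05°  →  invalid

δ = 90.40°, invalid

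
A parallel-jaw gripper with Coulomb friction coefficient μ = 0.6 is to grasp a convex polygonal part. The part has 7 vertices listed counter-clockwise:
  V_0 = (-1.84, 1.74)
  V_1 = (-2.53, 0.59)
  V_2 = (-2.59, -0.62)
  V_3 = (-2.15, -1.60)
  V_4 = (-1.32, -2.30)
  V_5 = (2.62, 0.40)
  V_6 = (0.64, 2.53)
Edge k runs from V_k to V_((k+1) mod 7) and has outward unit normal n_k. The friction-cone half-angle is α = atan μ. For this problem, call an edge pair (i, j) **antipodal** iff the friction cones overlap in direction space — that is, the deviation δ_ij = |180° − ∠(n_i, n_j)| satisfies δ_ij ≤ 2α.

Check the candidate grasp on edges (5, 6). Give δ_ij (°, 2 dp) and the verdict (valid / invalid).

α = atan 0.6 = 30.96°;  2α = 61.93°
edge 5: e_5 = (-1.98, +2.13);  n_5 = (+0.7324, +0.6808)
edge 6: e_6 = (-2.48, -0.79);  n_6 = (-0.3035, +0.9528)
∠(n_5, n_6) = 64.76°
δ = |180° − 64.76°| = 115.24°
115.24° > 2α = 61.93°  →  invalid

δ = 115.24°, invalid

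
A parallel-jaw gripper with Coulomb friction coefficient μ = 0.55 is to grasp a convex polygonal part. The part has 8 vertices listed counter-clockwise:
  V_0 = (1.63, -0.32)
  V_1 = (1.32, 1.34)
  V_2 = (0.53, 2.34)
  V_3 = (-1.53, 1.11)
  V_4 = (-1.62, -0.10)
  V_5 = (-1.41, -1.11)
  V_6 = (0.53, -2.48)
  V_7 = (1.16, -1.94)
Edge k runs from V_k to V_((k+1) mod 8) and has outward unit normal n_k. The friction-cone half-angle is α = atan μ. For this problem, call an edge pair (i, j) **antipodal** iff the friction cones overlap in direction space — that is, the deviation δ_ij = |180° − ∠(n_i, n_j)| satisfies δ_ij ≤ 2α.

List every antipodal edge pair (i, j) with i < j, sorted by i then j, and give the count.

count = 11; pairs: (0,3), (0,4), (0,5), (1,3), (1,4), (1,5), (2,6), (2,7), (3,6), (3,7), (4,7)

α = atan 0.55 = 28.81°;  2α = 57.62°
n_0 = (+0.9830, +0.1836)
n_1 = (+0.7847, +0.6199)
n_2 = (-0.5127, +0.8586)
n_3 = (-0.9972, +0.0742)
n_4 = (-0.9791, -0.2036)
n_5 = (-0.5768, -0.8169)
n_6 = (+0.6508, -0.7593)
n_7 = (+0.9604, -0.2786)
  (0,1): δ = 152.27°  ·
  (0,2): δ = 69.74°  ·
  (0,3): δ = 14.83°  ✓
  (0,4): δ = 1.17°  ✓
  (0,5): δ = 44.19°  ✓
  (0,6): δ = 120.02°  ·
  (0,7): δ = 153.24°  ·
  (1,2): δ = 97.47°  ·
  (1,3): δ = 42.56°  ✓
  (1,4): δ = 26.56°  ✓
  (1,5): δ = 16.46°  ✓
  (1,6): δ = 92.29°  ·
  (1,7): δ = 125.51°  ·
  (2,3): δ = 125.09°  ·
  (2,4): δ = 109.10°  ·
  (2,5): δ = 66.07°  ·
  (2,6): δ = 9.76°  ✓
  (2,7): δ = 42.98°  ✓
  (3,4): δ = 164.00°  ·
  (3,5): δ = 120.98°  ·
  (3,6): δ = 45.14°  ✓
  (3,7): δ = 11.92°  ✓
  (4,5): δ = 136.97°  ·
  (4,6): δ = 61.14°  ·
  (4,7): δ = 27.92°  ✓
  (5,6): δ = 104.17°  ·
  (5,7): δ = 70.95°  ·
  (6,7): δ = 146.78°  ·
antipodal pairs: 11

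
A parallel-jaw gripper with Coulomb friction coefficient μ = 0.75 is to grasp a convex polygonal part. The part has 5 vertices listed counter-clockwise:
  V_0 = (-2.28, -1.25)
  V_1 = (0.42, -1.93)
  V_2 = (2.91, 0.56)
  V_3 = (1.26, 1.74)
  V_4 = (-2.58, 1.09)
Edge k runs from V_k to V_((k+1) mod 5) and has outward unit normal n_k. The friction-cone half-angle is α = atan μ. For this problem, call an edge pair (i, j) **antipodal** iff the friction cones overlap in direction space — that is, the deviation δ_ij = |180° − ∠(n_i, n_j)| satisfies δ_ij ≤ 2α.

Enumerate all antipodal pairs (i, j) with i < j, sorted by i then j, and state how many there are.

count = 5; pairs: (0,2), (0,3), (1,3), (1,4), (2,4)

α = atan 0.75 = 36.87°;  2α = 73.74°
n_0 = (-0.2442, -0.9697)
n_1 = (+0.7071, -0.7071)
n_2 = (+0.5817, +0.8134)
n_3 = (-0.1669, +0.9860)
n_4 = (-0.9919, -0.1272)
  (0,1): δ = 120.86°  ·
  (0,2): δ = 21.43°  ✓
  (0,3): δ = 23.74°  ✓
  (0,4): δ = 111.44°  ·
  (1,2): δ = 80.57°  ·
  (1,3): δ = 35.39°  ✓
  (1,4): δ = 52.31°  ✓
  (2,3): δ = 134.82°  ·
  (2,4): δ = 47.12°  ✓
  (3,4): δ = 92.30°  ·
antipodal pairs: 5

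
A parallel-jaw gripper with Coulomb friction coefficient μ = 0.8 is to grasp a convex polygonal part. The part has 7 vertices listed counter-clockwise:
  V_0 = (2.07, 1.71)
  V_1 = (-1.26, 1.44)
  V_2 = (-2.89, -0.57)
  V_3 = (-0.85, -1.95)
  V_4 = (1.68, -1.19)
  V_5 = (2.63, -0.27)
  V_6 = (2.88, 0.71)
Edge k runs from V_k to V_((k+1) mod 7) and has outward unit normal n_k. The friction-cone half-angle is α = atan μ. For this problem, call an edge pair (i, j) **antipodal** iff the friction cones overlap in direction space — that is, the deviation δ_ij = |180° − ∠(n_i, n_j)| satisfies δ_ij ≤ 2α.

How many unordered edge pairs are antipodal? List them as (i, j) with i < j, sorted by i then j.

α = atan 0.8 = 38.66°;  2α = 77.32°
n_0 = (-0.0808, +0.9967)
n_1 = (-0.7767, +0.6299)
n_2 = (-0.5603, -0.8283)
n_3 = (+0.2877, -0.9577)
n_4 = (+0.6957, -0.7184)
n_5 = (+0.9690, -0.2472)
n_6 = (+0.7771, +0.6294)
  (0,1): δ = 133.68°  ·
  (0,2): δ = 38.71°  ✓
  (0,3): δ = 12.08°  ✓
  (0,4): δ = 39.45°  ✓
  (0,5): δ = 71.05°  ✓
  (0,6): δ = 124.37°  ·
  (1,2): δ = 85.04°  ·
  (1,3): δ = 34.24°  ✓
  (1,4): δ = 6.88°  ✓
  (1,5): δ = 24.73°  ✓
  (1,6): δ = 78.05°  ·
  (2,3): δ = 129.20°  ·
  (2,4): δ = 101.84°  ·
  (2,5): δ = 70.23°  ✓
  (2,6): δ = 16.92°  ✓
  (3,4): δ = 152.64°  ·
  (3,5): δ = 121.03°  ·
  (3,6): δ = 67.71°  ✓
  (4,5): δ = 148.39°  ·
  (4,6): δ = 95.07°  ·
  (5,6): δ = 126.68°  ·
antipodal pairs: 10

count = 10; pairs: (0,2), (0,3), (0,4), (0,5), (1,3), (1,4), (1,5), (2,5), (2,6), (3,6)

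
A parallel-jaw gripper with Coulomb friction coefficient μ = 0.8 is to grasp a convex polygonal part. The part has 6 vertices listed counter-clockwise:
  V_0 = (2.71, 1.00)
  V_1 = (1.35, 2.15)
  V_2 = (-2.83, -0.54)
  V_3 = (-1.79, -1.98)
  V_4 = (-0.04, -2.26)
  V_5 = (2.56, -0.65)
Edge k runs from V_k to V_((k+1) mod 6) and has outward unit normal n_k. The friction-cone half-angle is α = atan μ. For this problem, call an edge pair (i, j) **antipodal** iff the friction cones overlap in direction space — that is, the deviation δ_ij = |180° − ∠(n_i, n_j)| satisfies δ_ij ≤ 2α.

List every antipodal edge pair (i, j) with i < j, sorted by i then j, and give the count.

α = atan 0.8 = 38.66°;  2α = 77.32°
n_0 = (+0.6457, +0.7636)
n_1 = (-0.5412, +0.8409)
n_2 = (-0.8107, -0.5855)
n_3 = (-0.1580, -0.9874)
n_4 = (+0.5265, -0.8502)
n_5 = (+0.9959, -0.0905)
  (0,1): δ = 107.02°  ·
  (0,2): δ = 13.94°  ✓
  (0,3): δ = 31.13°  ✓
  (0,4): δ = 71.98°  ✓
  (0,5): δ = 125.02°  ·
  (1,2): δ = 86.93°  ·
  (1,3): δ = 41.85°  ✓
  (1,4): δ = 1.00°  ✓
  (1,5): δ = 52.04°  ✓
  (2,3): δ = 134.93°  ·
  (2,4): δ = 94.07°  ·
  (2,5): δ = 41.03°  ✓
  (3,4): δ = 139.14°  ·
  (3,5): δ = 86.10°  ·
  (4,5): δ = 126.96°  ·
antipodal pairs: 7

count = 7; pairs: (0,2), (0,3), (0,4), (1,3), (1,4), (1,5), (2,5)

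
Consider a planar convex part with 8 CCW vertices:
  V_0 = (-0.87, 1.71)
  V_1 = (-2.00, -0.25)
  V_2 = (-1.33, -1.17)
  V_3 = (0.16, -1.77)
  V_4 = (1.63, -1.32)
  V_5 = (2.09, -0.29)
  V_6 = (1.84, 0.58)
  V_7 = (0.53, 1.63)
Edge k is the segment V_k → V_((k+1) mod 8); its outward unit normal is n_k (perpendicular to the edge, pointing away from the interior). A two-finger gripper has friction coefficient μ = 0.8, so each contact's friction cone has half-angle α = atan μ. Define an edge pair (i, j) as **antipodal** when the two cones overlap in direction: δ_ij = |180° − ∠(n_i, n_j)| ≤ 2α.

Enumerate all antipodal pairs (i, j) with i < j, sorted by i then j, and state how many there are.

α = atan 0.8 = 38.66°;  2α = 77.32°
n_0 = (-0.8663, +0.4995)
n_1 = (-0.8084, -0.5887)
n_2 = (-0.3735, -0.9276)
n_3 = (+0.2927, -0.9562)
n_4 = (+0.9131, -0.4078)
n_5 = (+0.9611, +0.2762)
n_6 = (+0.6254, +0.7803)
n_7 = (+0.0570, +0.9984)
  (0,1): δ = 113.97°  ·
  (0,2): δ = 81.97°  ·
  (0,3): δ = 43.01°  ✓
  (0,4): δ = 5.90°  ✓
  (0,5): δ = 46.00°  ✓
  (0,6): δ = 81.25°  ·
  (0,7): δ = 116.69°  ·
  (1,2): δ = 148.00°  ·
  (1,3): δ = 109.04°  ·
  (1,4): δ = 60.13°  ✓
  (1,5): δ = 20.03°  ✓
  (1,6): δ = 15.22°  ✓
  (1,7): δ = 50.67°  ✓
  (2,3): δ = 141.05°  ·
  (2,4): δ = 92.13°  ·
  (2,5): δ = 52.03°  ✓
  (2,6): δ = 16.78°  ✓
  (2,7): δ = 18.66°  ✓
  (3,4): δ = 131.09°  ·
  (3,5): δ = 90.99°  ·
  (3,6): δ = 55.73°  ✓
  (3,7): δ = 20.29°  ✓
  (4,5): δ = 139.90°  ·
  (4,6): δ = 104.65°  ·
  (4,7): δ = 69.20°  ✓
  (5,6): δ = 144.75°  ·
  (5,7): δ = 109.30°  ·
  (6,7): δ = 144.56°  ·
antipodal pairs: 13

count = 13; pairs: (0,3), (0,4), (0,5), (1,4), (1,5), (1,6), (1,7), (2,5), (2,6), (2,7), (3,6), (3,7), (4,7)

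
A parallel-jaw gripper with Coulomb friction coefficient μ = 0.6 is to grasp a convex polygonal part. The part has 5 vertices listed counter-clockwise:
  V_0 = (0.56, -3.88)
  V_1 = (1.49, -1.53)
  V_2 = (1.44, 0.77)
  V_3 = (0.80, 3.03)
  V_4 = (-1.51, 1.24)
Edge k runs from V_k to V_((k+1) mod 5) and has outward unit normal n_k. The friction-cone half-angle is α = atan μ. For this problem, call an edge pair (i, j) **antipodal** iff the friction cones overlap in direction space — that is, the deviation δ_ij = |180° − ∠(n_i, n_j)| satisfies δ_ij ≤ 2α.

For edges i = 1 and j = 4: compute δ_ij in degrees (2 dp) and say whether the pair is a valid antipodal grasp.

δ = 20.77°, valid

α = atan 0.6 = 30.96°;  2α = 61.93°
edge 1: e_1 = (-0.05, +2.30);  n_1 = (+0.9998, +0.0217)
edge 4: e_4 = (+2.07, -5.12);  n_4 = (-0.9271, -0.3748)
∠(n_1, n_4) = 159.23°
δ = |180° − 159.23°| = 20.77°
20.77° ≤ 2α = 61.93°  →  valid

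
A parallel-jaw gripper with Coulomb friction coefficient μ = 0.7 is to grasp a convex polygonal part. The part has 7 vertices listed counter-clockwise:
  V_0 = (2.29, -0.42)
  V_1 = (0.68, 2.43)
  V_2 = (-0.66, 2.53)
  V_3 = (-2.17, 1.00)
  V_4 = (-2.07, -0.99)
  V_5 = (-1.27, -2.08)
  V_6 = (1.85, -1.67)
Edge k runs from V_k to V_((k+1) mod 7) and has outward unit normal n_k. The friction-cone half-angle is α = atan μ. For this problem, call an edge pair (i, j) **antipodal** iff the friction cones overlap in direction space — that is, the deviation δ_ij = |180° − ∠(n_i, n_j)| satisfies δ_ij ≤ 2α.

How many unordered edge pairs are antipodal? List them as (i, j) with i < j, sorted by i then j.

count = 9; pairs: (0,3), (0,4), (0,5), (1,4), (1,5), (2,5), (2,6), (3,6), (4,6)

α = atan 0.7 = 34.99°;  2α = 69.98°
n_0 = (+0.8707, +0.4919)
n_1 = (+0.0744, +0.9972)
n_2 = (-0.7117, +0.7024)
n_3 = (-0.9987, -0.0502)
n_4 = (-0.8062, -0.5917)
n_5 = (+0.1303, -0.9915)
n_6 = (+0.9433, -0.3320)
  (0,1): δ = 123.73°  ·
  (0,2): δ = 74.09°  ·
  (0,3): δ = 26.59°  ✓
  (0,4): δ = 6.81°  ✓
  (0,5): δ = 68.02°  ✓
  (0,6): δ = 131.15°  ·
  (1,2): δ = 130.36°  ·
  (1,3): δ = 82.86°  ·
  (1,4): δ = 49.46°  ✓
  (1,5): δ = 11.75°  ✓
  (1,6): δ = 74.88°  ·
  (2,3): δ = 132.50°  ·
  (2,4): δ = 99.10°  ·
  (2,5): δ = 37.89°  ✓
  (2,6): δ = 25.23°  ✓
  (3,4): δ = 146.60°  ·
  (3,5): δ = 85.39°  ·
  (3,6): δ = 22.27°  ✓
  (4,5): δ = 118.79°  ·
  (4,6): δ = 55.67°  ✓
  (5,6): δ = 116.88°  ·
antipodal pairs: 9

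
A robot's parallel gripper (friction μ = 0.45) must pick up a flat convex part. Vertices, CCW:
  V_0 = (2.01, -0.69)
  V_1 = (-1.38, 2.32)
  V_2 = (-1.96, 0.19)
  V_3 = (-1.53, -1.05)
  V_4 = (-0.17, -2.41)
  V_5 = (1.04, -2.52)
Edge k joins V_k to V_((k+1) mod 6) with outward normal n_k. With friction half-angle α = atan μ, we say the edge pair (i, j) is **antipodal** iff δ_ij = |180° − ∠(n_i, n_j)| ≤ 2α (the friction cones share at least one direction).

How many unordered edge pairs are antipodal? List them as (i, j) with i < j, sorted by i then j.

count = 5; pairs: (0,2), (0,3), (0,4), (1,5), (2,5)

α = atan 0.45 = 24.23°;  2α = 48.46°
n_0 = (+0.6640, +0.7478)
n_1 = (-0.9649, +0.2627)
n_2 = (-0.9448, -0.3276)
n_3 = (-0.7071, -0.7071)
n_4 = (-0.0905, -0.9959)
n_5 = (+0.8836, -0.4683)
  (0,1): δ = 63.63°  ·
  (0,2): δ = 29.27°  ✓
  (0,3): δ = 3.40°  ✓
  (0,4): δ = 36.41°  ✓
  (0,5): δ = 103.68°  ·
  (1,2): δ = 145.64°  ·
  (1,3): δ = 119.77°  ·
  (1,4): δ = 79.96°  ·
  (1,5): δ = 12.69°  ✓
  (2,3): δ = 154.13°  ·
  (2,4): δ = 114.32°  ·
  (2,5): δ = 47.05°  ✓
  (3,4): δ = 140.19°  ·
  (3,5): δ = 72.93°  ·
  (4,5): δ = 112.73°  ·
antipodal pairs: 5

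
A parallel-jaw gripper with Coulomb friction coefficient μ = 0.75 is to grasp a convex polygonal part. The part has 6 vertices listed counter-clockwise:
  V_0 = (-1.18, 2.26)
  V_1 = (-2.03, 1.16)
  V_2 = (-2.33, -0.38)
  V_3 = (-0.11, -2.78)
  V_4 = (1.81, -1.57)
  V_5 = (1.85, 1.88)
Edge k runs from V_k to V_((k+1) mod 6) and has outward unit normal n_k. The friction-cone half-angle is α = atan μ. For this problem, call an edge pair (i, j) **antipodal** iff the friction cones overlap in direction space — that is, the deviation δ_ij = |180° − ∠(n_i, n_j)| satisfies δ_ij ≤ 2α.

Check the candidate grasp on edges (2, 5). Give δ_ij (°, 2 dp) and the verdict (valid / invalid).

δ = 40.08°, valid

α = atan 0.75 = 36.87°;  2α = 73.74°
edge 2: e_2 = (+2.22, -2.40);  n_2 = (-0.7341, -0.6790)
edge 5: e_5 = (-3.03, +0.38);  n_5 = (+0.1244, +0.9922)
∠(n_2, n_5) = 139.92°
δ = |180° − 139.92°| = 40.08°
40.08° ≤ 2α = 73.74°  →  valid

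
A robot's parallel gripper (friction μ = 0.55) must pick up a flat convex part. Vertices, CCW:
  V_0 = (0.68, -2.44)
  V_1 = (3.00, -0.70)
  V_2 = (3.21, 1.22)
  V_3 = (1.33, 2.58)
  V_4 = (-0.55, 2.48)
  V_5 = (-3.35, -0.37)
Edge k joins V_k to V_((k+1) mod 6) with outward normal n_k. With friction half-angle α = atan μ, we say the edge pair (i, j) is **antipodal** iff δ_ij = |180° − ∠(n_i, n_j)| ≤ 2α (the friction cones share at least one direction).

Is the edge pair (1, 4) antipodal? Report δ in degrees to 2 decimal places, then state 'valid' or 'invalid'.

α = atan 0.55 = 28.81°;  2α = 57.62°
edge 1: e_1 = (+0.21, +1.92);  n_1 = (+0.9941, -0.1087)
edge 4: e_4 = (-2.80, -2.85);  n_4 = (-0.7133, +0.7008)
∠(n_1, n_4) = 141.75°
δ = |180° − 141.75°| = 38.25°
38.25° ≤ 2α = 57.62°  →  valid

δ = 38.25°, valid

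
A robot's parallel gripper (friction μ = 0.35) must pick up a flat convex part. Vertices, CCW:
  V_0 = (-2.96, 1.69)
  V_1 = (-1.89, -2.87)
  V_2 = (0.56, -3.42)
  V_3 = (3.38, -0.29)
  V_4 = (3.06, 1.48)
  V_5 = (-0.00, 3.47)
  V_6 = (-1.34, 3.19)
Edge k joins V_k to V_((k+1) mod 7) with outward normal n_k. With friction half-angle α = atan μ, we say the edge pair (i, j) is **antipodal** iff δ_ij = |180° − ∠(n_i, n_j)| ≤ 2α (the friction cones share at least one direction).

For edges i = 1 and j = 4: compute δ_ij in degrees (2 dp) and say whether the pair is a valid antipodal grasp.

α = atan 0.35 = 19.29°;  2α = 38.58°
edge 1: e_1 = (+2.45, -0.55);  n_1 = (-0.2190, -0.9757)
edge 4: e_4 = (-3.06, +1.99);  n_4 = (+0.5452, +0.8383)
∠(n_1, n_4) = 159.62°
δ = |180° − 159.62°| = 20.38°
20.38° ≤ 2α = 38.58°  →  valid

δ = 20.38°, valid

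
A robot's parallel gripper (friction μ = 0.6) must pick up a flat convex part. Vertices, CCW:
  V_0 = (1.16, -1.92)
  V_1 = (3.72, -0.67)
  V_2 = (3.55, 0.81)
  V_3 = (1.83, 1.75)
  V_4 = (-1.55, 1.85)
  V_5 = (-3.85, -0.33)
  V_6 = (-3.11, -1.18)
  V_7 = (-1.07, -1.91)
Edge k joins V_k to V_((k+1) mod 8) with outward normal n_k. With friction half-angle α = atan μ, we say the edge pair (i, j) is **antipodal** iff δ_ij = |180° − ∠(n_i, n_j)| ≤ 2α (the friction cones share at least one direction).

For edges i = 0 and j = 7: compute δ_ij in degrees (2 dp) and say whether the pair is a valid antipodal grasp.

δ = 153.72°, invalid

α = atan 0.6 = 30.96°;  2α = 61.93°
edge 0: e_0 = (+2.56, +1.25);  n_0 = (+0.4388, -0.8986)
edge 7: e_7 = (+2.23, -0.01);  n_7 = (-0.0045, -1.0000)
∠(n_0, n_7) = 26.28°
δ = |180° − 26.28°| = 153.72°
153.72° > 2α = 61.93°  →  invalid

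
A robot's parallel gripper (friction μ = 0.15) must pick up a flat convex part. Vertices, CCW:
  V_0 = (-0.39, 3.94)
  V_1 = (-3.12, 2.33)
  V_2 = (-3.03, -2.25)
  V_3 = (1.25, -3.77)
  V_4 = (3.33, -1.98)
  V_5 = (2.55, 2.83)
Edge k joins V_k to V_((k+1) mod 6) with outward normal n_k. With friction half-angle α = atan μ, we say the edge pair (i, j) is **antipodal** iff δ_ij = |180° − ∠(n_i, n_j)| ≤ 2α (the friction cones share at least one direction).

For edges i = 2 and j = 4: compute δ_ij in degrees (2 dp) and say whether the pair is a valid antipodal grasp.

δ = 61.24°, invalid

α = atan 0.15 = 8.53°;  2α = 17.06°
edge 2: e_2 = (+4.28, -1.52);  n_2 = (-0.3347, -0.9423)
edge 4: e_4 = (-0.78, +4.81);  n_4 = (+0.9871, +0.1601)
∠(n_2, n_4) = 118.76°
δ = |180° − 118.76°| = 61.24°
61.24° > 2α = 17.06°  →  invalid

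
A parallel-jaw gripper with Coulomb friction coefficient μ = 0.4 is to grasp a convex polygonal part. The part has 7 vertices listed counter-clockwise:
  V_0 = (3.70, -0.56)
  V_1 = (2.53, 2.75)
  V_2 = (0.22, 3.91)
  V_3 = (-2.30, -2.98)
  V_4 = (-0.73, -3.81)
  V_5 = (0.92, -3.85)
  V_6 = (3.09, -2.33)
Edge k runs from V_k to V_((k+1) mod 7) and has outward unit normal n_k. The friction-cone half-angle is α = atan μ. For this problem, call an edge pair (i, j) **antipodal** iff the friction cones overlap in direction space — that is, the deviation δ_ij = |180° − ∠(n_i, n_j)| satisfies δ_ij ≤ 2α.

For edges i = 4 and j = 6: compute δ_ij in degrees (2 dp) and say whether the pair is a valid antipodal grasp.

α = atan 0.4 = 21.80°;  2α = 43.60°
edge 4: e_4 = (+1.65, -0.04);  n_4 = (-0.0242, -0.9997)
edge 6: e_6 = (+0.61, +1.77);  n_6 = (+0.9454, -0.3258)
∠(n_4, n_6) = 72.37°
δ = |180° − 72.37°| = 107.63°
107.63° > 2α = 43.60°  →  invalid

δ = 107.63°, invalid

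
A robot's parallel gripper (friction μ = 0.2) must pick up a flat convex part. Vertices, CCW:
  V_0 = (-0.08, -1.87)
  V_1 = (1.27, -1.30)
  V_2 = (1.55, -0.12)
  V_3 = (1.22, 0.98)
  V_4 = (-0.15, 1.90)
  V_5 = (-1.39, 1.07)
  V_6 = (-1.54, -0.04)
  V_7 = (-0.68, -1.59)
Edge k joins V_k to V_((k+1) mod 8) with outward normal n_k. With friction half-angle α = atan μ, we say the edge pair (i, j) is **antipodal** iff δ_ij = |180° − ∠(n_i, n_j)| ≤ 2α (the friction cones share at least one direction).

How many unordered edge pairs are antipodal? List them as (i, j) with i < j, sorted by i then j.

count = 4; pairs: (0,4), (1,5), (2,6), (3,7)

α = atan 0.2 = 11.31°;  2α = 22.62°
n_0 = (+0.3890, -0.9212)
n_1 = (+0.9730, -0.2309)
n_2 = (+0.9578, +0.2873)
n_3 = (+0.5575, +0.8302)
n_4 = (-0.5562, +0.8310)
n_5 = (-0.9910, +0.1339)
n_6 = (-0.8744, -0.4852)
n_7 = (-0.4229, -0.9062)
  (0,1): δ = 126.24°  ·
  (0,2): δ = 96.19°  ·
  (0,3): δ = 56.77°  ·
  (0,4): δ = 10.91°  ✓
  (0,5): δ = 59.41°  ·
  (0,6): δ = 96.13°  ·
  (0,7): δ = 132.09°  ·
  (1,2): δ = 149.95°  ·
  (1,3): δ = 110.53°  ·
  (1,4): δ = 42.85°  ·
  (1,5): δ = 5.65°  ✓
  (1,6): δ = 42.37°  ·
  (1,7): δ = 78.33°  ·
  (2,3): δ = 140.58°  ·
  (2,4): δ = 72.90°  ·
  (2,5): δ = 24.40°  ·
  (2,6): δ = 12.32°  ✓
  (2,7): δ = 48.28°  ·
  (3,4): δ = 112.32°  ·
  (3,5): δ = 63.81°  ·
  (3,6): δ = 27.09°  ·
  (3,7): δ = 8.87°  ✓
  (4,5): δ = 131.49°  ·
  (4,6): δ = 94.77°  ·
  (4,7): δ = 58.81°  ·
  (5,6): δ = 143.28°  ·
  (5,7): δ = 107.32°  ·
  (6,7): δ = 144.04°  ·
antipodal pairs: 4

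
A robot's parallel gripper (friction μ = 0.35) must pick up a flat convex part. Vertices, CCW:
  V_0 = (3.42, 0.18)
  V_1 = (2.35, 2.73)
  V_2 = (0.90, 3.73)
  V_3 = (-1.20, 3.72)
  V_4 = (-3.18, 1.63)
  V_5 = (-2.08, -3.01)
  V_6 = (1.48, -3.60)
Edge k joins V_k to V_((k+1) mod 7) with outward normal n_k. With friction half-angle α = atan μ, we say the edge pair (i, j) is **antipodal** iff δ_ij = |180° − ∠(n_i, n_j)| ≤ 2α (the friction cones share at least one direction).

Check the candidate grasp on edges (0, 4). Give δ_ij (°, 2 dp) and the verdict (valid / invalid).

δ = 9.43°, valid

α = atan 0.35 = 19.29°;  2α = 38.58°
edge 0: e_0 = (-1.07, +2.55);  n_0 = (+0.9221, +0.3869)
edge 4: e_4 = (+1.10, -4.64);  n_4 = (-0.9730, -0.2307)
∠(n_0, n_4) = 170.57°
δ = |180° − 170.57°| = 9.43°
9.43° ≤ 2α = 38.58°  →  valid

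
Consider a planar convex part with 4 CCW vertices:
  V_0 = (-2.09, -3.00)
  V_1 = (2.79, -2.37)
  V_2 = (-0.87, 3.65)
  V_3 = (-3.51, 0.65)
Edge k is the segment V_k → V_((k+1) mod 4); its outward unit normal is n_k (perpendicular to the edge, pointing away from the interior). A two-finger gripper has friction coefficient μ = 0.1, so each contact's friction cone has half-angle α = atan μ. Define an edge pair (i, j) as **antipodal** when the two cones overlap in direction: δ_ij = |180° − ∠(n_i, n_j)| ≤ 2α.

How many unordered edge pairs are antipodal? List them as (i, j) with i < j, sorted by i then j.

α = atan 0.1 = 5.71°;  2α = 11.42°
n_0 = (+0.1280, -0.9918)
n_1 = (+0.8545, +0.5195)
n_2 = (-0.7507, +0.6606)
n_3 = (-0.9320, -0.3626)
  (0,1): δ = 66.06°  ·
  (0,2): δ = 41.30°  ·
  (0,3): δ = 103.90°  ·
  (1,2): δ = 72.65°  ·
  (1,3): δ = 10.04°  ✓
  (2,3): δ = 117.39°  ·
antipodal pairs: 1

count = 1; pairs: (1,3)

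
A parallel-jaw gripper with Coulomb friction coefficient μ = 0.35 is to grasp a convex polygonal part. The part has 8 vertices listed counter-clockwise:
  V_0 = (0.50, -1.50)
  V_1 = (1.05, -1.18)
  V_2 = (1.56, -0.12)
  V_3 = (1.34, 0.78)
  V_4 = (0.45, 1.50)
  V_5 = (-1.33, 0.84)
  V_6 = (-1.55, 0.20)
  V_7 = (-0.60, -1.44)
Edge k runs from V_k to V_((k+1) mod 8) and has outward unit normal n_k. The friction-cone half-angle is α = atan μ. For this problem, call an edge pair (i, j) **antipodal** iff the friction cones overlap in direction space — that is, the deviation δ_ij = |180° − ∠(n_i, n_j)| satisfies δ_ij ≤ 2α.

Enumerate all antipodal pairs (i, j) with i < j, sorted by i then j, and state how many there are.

α = atan 0.35 = 19.29°;  2α = 38.58°
n_0 = (+0.5029, -0.8643)
n_1 = (+0.9011, -0.4336)
n_2 = (+0.9714, +0.2375)
n_3 = (+0.6289, +0.7774)
n_4 = (-0.3477, +0.9376)
n_5 = (-0.9457, +0.3251)
n_6 = (-0.8653, -0.5012)
n_7 = (-0.0545, -0.9985)
  (0,1): δ = 145.89°  ·
  (0,2): δ = 106.46°  ·
  (0,3): δ = 69.16°  ·
  (0,4): δ = 9.85°  ✓
  (0,5): δ = 40.84°  ·
  (0,6): δ = 89.89°  ·
  (0,7): δ = 146.69°  ·
  (1,2): δ = 140.57°  ·
  (1,3): δ = 103.28°  ·
  (1,4): δ = 43.96°  ·
  (1,5): δ = 6.72°  ✓
  (1,6): δ = 55.78°  ·
  (1,7): δ = 112.57°  ·
  (2,3): δ = 142.71°  ·
  (2,4): δ = 83.39°  ·
  (2,5): δ = 32.71°  ✓
  (2,6): δ = 16.35°  ✓
  (2,7): δ = 73.14°  ·
  (3,4): δ = 120.68°  ·
  (3,5): δ = 70.00°  ·
  (3,6): δ = 20.95°  ✓
  (3,7): δ = 35.85°  ✓
  (4,5): δ = 129.31°  ·
  (4,6): δ = 80.26°  ·
  (4,7): δ = 23.47°  ✓
  (5,6): δ = 130.95°  ·
  (5,7): δ = 74.15°  ·
  (6,7): δ = 123.20°  ·
antipodal pairs: 7

count = 7; pairs: (0,4), (1,5), (2,5), (2,6), (3,6), (3,7), (4,7)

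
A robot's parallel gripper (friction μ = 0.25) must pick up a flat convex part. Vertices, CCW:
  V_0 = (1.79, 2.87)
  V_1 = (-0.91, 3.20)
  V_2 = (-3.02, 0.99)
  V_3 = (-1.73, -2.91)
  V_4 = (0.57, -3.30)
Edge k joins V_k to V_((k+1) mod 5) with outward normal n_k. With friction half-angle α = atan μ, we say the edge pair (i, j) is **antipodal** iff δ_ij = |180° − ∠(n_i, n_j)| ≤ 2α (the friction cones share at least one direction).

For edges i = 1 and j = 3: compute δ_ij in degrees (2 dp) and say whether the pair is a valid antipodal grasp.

α = atan 0.25 = 14.04°;  2α = 28.07°
edge 1: e_1 = (-2.11, -2.21);  n_1 = (-0.7233, +0.6906)
edge 3: e_3 = (+2.30, -0.39);  n_3 = (-0.1672, -0.9859)
∠(n_1, n_3) = 124.05°
δ = |180° − 124.05°| = 55.95°
55.95° > 2α = 28.07°  →  invalid

δ = 55.95°, invalid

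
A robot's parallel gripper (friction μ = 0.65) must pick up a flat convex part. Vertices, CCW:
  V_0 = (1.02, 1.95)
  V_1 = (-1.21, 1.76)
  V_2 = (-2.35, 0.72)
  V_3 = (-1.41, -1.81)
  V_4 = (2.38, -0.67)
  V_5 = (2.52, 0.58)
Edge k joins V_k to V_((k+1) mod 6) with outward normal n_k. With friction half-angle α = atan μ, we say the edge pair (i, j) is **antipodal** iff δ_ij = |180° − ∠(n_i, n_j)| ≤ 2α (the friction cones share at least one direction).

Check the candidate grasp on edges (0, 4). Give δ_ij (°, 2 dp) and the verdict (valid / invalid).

δ = 78.74°, invalid

α = atan 0.65 = 33.02°;  2α = 66.05°
edge 0: e_0 = (-2.23, -0.19);  n_0 = (-0.0849, +0.9964)
edge 4: e_4 = (+0.14, +1.25);  n_4 = (+0.9938, -0.1113)
∠(n_0, n_4) = 101.26°
δ = |180° − 101.26°| = 78.74°
78.74° > 2α = 66.05°  →  invalid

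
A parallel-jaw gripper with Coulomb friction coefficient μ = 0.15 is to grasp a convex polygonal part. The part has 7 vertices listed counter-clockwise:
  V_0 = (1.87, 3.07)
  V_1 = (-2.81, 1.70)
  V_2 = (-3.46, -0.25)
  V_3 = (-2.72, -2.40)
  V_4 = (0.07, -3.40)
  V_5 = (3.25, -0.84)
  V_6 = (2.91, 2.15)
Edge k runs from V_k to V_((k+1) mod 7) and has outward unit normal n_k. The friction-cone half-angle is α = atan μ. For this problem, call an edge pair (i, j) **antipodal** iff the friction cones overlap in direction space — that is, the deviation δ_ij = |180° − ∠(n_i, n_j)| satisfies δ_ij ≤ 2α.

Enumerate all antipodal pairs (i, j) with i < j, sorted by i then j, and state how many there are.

count = 1; pairs: (2,5)

α = atan 0.15 = 8.53°;  2α = 17.06°
n_0 = (-0.2809, +0.9597)
n_1 = (-0.9487, +0.3162)
n_2 = (-0.9456, -0.3254)
n_3 = (-0.3374, -0.9414)
n_4 = (+0.6271, -0.7790)
n_5 = (+0.9936, +0.1130)
n_6 = (+0.6626, +0.7490)
  (0,1): δ = 124.75°  ·
  (0,2): δ = 87.32°  ·
  (0,3): δ = 36.04°  ·
  (0,4): δ = 22.52°  ·
  (0,5): δ = 80.17°  ·
  (0,6): δ = 122.19°  ·
  (1,2): δ = 142.57°  ·
  (1,3): δ = 91.28°  ·
  (1,4): δ = 32.73°  ·
  (1,5): δ = 24.92°  ·
  (1,6): δ = 66.94°  ·
  (2,3): δ = 128.71°  ·
  (2,4): δ = 70.16°  ·
  (2,5): δ = 12.51°  ✓
  (2,6): δ = 29.51°  ·
  (3,4): δ = 121.45°  ·
  (3,5): δ = 63.79°  ·
  (3,6): δ = 21.78°  ·
  (4,5): δ = 122.35°  ·
  (4,6): δ = 80.33°  ·
  (5,6): δ = 137.98°  ·
antipodal pairs: 1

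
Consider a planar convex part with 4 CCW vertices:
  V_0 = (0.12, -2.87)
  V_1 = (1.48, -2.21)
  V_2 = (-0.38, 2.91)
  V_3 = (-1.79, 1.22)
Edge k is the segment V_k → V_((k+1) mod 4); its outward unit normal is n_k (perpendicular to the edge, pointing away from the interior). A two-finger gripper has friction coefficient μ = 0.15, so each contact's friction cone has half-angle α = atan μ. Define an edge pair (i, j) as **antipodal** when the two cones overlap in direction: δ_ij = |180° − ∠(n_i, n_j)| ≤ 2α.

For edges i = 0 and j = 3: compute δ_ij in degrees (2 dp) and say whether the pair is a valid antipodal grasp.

δ = 89.15°, invalid

α = atan 0.15 = 8.53°;  2α = 17.06°
edge 0: e_0 = (+1.36, +0.66);  n_0 = (+0.4366, -0.8997)
edge 3: e_3 = (+1.91, -4.09);  n_3 = (-0.9061, -0.4231)
∠(n_0, n_3) = 90.85°
δ = |180° − 90.85°| = 89.15°
89.15° > 2α = 17.06°  →  invalid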